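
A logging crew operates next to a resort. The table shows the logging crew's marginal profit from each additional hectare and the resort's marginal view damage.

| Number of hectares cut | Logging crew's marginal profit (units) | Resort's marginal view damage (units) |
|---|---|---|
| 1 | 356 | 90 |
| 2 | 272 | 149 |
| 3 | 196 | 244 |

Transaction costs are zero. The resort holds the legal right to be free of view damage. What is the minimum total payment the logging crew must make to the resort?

Efficient level: marginal profit ≥ marginal view damage through level 2, so k* = 2.
With the resort holding the right, the logging crew must at least compensate total damage at k*: 90 + 149 = 239.

239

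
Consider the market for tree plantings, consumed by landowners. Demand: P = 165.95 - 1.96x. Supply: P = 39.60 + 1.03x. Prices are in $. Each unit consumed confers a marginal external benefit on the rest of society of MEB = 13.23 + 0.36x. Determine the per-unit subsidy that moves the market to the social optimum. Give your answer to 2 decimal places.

subsidy = $32.34 per unit

Social marginal benefit = demand + MEB = 179.18 - 1.60x.
Set SMB = MC: 179.18 - 1.60x = 39.60 + 1.03x → x* = 53.0722.
The Pigouvian subsidy equals MEB at x*: 13.23 + 0.36×53.0722 = 32.3360.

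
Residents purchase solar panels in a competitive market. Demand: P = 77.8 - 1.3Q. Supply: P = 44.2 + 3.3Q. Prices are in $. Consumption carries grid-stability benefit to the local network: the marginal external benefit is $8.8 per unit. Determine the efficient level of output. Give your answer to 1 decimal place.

Q* = 9.2

Social marginal benefit = demand + MEB = 86.6 - 1.3Q.
Set SMB = MC: 86.6 - 1.3Q = 44.2 + 3.3Q → Q* = 9.2174.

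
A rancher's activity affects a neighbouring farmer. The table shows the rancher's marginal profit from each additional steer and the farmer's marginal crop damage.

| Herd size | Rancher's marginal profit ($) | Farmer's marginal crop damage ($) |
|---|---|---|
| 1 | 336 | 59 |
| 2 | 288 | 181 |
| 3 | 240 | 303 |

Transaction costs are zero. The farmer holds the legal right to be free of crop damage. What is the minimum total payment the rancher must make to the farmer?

Efficient level: marginal profit ≥ marginal crop damage through level 2, so k* = 2.
With the farmer holding the right, the rancher must at least compensate total damage at k*: 59 + 181 = 240.

$240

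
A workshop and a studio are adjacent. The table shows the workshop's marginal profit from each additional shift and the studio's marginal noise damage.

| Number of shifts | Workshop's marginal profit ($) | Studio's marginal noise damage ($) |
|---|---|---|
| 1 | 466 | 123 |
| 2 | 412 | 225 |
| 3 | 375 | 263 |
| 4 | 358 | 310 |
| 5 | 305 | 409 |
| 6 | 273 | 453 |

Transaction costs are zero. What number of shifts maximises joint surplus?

Bargaining reaches the level where marginal profit last exceeds marginal noise damage.
That holds through level 4 (358 ≥ 310) but not at 5 (305 < 409).

4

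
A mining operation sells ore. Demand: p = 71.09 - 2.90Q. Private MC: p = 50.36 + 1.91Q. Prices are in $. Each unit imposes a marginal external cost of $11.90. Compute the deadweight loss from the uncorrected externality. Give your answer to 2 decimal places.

DWL = $14.72

Market equilibrium (private): 50.36 + 1.91Q = 71.09 - 2.90Q → Q_m = 4.3098.
Social marginal cost = private MC + MEC = 62.26 + 1.91Q.
Set SMC = demand: 62.26 + 1.91Q = 71.09 - 2.90Q → Q* = 1.8358.
The welfare-loss triangle has base |Q_m − Q*| and height MEC(Q_m) (the vertical gap between SMC and demand is zero at Q* and MEC at Q_m).
DWL = ½ × 2.4740 × 11.9000 = 14.7203.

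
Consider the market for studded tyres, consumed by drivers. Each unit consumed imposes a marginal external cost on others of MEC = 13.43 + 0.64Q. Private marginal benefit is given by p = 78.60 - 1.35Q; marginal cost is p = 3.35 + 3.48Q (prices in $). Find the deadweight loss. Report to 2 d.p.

DWL = $50.06

Market equilibrium (private): 3.35 + 3.48Q = 78.60 - 1.35Q → Q_m = 15.5797.
Social marginal benefit = demand − MEC = 65.17 - 1.99Q.
Set SMB = MC: 65.17 - 1.99Q = 3.35 + 3.48Q → Q* = 11.3016.
The loss is the area between SMB and MC from Q* to Q_m; with linear curves that's a triangle of height MEC(Q_m).
DWL = ½ × 4.2781 × 23.4010 = 50.0559.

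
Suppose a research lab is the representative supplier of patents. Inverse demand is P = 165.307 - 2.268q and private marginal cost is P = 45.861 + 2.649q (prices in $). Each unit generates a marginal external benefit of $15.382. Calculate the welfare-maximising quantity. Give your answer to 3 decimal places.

Social marginal cost = private MC − MEB = 30.479 + 2.649q.
Set SMC = demand: 30.479 + 2.649q = 165.307 - 2.268q → q* = 27.4208.

q* = 27.421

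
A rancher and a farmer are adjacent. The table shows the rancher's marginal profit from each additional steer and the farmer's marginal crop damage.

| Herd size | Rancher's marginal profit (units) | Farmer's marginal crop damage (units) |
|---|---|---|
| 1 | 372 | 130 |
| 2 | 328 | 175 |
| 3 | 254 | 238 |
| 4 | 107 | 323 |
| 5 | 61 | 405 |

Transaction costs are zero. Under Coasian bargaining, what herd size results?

Bargaining reaches the level where marginal profit last exceeds marginal crop damage.
That holds through level 3 (254 ≥ 238) but not at 4 (107 < 323).

3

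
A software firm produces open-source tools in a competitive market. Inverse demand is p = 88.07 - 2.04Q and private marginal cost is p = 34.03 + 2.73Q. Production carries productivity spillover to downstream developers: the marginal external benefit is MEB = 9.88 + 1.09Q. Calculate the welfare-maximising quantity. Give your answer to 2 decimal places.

Q* = 17.37

Social marginal cost = private MC − MEB = 24.15 + 1.64Q.
Set SMC = demand: 24.15 + 1.64Q = 88.07 - 2.04Q → Q* = 17.3696.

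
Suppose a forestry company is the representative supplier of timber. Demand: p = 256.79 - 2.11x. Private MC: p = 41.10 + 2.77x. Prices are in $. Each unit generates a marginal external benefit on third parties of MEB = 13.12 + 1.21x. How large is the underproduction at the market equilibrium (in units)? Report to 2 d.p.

Market equilibrium (private): 41.10 + 2.77x = 256.79 - 2.11x → x_m = 44.1988.
Social marginal cost = private MC − MEB = 27.98 + 1.56x.
Set SMC = demand: 27.98 + 1.56x = 256.79 - 2.11x → x* = 62.3460.
Gap = |44.1988 − 62.3460| = 18.1472.

18.15 units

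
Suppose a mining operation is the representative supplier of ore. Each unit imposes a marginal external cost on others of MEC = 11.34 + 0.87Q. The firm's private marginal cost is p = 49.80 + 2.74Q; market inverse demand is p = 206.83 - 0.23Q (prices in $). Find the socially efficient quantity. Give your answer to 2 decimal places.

Social marginal cost = private MC + MEC = 61.14 + 3.61Q.
Set SMC = demand: 61.14 + 3.61Q = 206.83 - 0.23Q → Q* = 37.9401.

Q* = 37.94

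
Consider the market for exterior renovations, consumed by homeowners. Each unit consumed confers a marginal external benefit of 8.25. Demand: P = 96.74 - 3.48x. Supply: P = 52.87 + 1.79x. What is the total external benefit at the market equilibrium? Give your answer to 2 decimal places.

68.68

Market equilibrium (private): 52.87 + 1.79x = 96.74 - 3.48x → x_m = 8.3245.
Total external benefit = MEB × x_m = 8.25 × 8.3245 = 68.6771.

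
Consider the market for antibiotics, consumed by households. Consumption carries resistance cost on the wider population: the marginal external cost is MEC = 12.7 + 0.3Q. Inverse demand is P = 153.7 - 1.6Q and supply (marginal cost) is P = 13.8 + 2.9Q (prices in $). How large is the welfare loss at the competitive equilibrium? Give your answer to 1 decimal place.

Market equilibrium (private): 13.8 + 2.9Q = 153.7 - 1.6Q → Q_m = 31.0889.
Social marginal benefit = demand − MEC = 141.0 - 1.9Q.
Set SMB = MC: 141.0 - 1.9Q = 13.8 + 2.9Q → Q* = 26.5000.
Height of the DWL triangle at Q_m is MC(Q_m) − SMB(Q_m) = MEC(Q_m) = 22.0267.
DWL = ½ × 4.5889 × 22.0267 = 50.5392.

DWL = $50.5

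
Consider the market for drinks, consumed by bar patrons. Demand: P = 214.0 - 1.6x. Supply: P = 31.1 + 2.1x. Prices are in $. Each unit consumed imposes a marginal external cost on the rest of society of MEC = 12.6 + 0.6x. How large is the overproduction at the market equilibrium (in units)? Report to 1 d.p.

9.8 units

Market equilibrium (private): 31.1 + 2.1x = 214.0 - 1.6x → x_m = 49.4324.
Social marginal benefit = demand − MEC = 201.4 - 2.2x.
Set SMB = MC: 201.4 - 2.2x = 31.1 + 2.1x → x* = 39.6047.
Gap = |49.4324 − 39.6047| = 9.8277.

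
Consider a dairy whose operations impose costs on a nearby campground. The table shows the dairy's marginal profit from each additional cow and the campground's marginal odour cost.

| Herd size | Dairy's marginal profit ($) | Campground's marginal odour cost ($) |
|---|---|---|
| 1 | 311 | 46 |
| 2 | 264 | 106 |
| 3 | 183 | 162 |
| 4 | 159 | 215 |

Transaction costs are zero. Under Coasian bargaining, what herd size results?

3

Bargaining reaches the level where marginal profit last exceeds marginal odour cost.
That holds through level 3 (183 ≥ 162) but not at 4 (159 < 215).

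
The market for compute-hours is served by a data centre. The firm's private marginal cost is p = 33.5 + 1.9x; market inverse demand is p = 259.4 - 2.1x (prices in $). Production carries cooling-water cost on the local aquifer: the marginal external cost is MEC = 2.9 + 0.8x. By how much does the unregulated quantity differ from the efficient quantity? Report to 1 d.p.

Market equilibrium (private): 33.5 + 1.9x = 259.4 - 2.1x → x_m = 56.4750.
Social marginal cost = private MC + MEC = 36.4 + 2.7x.
Set SMC = demand: 36.4 + 2.7x = 259.4 - 2.1x → x* = 46.4583.
Gap = |56.4750 − 46.4583| = 10.0167.

10.0 units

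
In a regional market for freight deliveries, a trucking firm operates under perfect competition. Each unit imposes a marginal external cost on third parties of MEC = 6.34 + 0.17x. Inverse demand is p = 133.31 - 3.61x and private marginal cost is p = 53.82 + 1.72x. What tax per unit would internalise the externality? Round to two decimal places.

tax = 8.60 per unit

Social marginal cost = private MC + MEC = 60.16 + 1.89x.
Set SMC = demand: 60.16 + 1.89x = 133.31 - 3.61x → x* = 13.3000.
The Pigouvian tax equals MEC at x*: 6.34 + 0.17×13.3000 = 8.6010.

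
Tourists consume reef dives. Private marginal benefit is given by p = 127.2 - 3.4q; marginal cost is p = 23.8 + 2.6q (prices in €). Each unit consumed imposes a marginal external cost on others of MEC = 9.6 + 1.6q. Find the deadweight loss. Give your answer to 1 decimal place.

Market equilibrium (private): 23.8 + 2.6q = 127.2 - 3.4q → q_m = 17.2333.
Social marginal benefit = demand − MEC = 117.6 - 5.0q.
Set SMB = MC: 117.6 - 5.0q = 23.8 + 2.6q → q* = 12.3421.
The loss is the area between SMB and MC from q* to q_m; with linear curves that's a triangle of height MEC(q_m).
DWL = ½ × 4.8912 × 37.1733 = 90.9110.

DWL = €90.9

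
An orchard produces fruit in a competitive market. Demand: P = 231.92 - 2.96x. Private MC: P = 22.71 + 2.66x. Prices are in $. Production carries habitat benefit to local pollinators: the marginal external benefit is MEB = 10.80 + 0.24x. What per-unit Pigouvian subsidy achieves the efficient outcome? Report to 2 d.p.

subsidy = $20.61 per unit

Social marginal cost = private MC − MEB = 11.91 + 2.42x.
Set SMC = demand: 11.91 + 2.42x = 231.92 - 2.96x → x* = 40.8941.
The Pigouvian subsidy equals MEB at x*: 10.80 + 0.24×40.8941 = 20.6146.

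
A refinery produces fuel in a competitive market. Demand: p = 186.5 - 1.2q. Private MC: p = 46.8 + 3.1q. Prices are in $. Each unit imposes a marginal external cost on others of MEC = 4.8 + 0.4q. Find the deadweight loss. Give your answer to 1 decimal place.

Market equilibrium (private): 46.8 + 3.1q = 186.5 - 1.2q → q_m = 32.4884.
Social marginal cost = private MC + MEC = 51.6 + 3.5q.
Set SMC = demand: 51.6 + 3.5q = 186.5 - 1.2q → q* = 28.7021.
Height of the DWL triangle at q_m is SMC(q_m) − demand(q_m) = MEC(q_m) = 17.7953.
DWL = ½ × 3.7863 × 17.7953 = 33.6892.

DWL = $33.7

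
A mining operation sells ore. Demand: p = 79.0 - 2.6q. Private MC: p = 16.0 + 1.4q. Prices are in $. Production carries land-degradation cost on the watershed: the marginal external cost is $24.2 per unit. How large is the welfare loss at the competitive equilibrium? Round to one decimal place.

DWL = $73.2

Market equilibrium (private): 16.0 + 1.4q = 79.0 - 2.6q → q_m = 15.7500.
Social marginal cost = private MC + MEC = 40.2 + 1.4q.
Set SMC = demand: 40.2 + 1.4q = 79.0 - 2.6q → q* = 9.7000.
Between q* and q_m the wedge SMC − demand runs linearly from 0 to MEC(q_m), so the loss is a triangle.
DWL = ½ × 6.0500 × 24.2000 = 73.2050.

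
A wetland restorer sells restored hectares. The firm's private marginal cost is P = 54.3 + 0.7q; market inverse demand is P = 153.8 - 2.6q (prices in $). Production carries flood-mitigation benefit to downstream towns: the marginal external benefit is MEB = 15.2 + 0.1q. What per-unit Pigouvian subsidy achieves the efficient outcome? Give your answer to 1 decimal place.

subsidy = $18.8 per unit

Social marginal cost = private MC − MEB = 39.1 + 0.6q.
Set SMC = demand: 39.1 + 0.6q = 153.8 - 2.6q → q* = 35.8438.
The Pigouvian subsidy equals MEB at q*: 15.2 + 0.1×35.8438 = 18.7844.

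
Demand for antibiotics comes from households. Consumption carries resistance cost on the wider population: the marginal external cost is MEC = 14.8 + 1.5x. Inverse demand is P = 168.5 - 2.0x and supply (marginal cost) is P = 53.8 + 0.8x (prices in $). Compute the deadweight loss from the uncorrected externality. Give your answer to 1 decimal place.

DWL = $676.0

Market equilibrium (private): 53.8 + 0.8x = 168.5 - 2.0x → x_m = 40.9643.
Social marginal benefit = demand − MEC = 153.7 - 3.5x.
Set SMB = MC: 153.7 - 3.5x = 53.8 + 0.8x → x* = 23.2326.
The welfare-loss triangle has base |x_m − x*| and height MEC(x_m) (the vertical gap between SMB and MC is zero at x* and MEC at x_m).
DWL = ½ × 17.7317 × 76.2464 = 675.9891.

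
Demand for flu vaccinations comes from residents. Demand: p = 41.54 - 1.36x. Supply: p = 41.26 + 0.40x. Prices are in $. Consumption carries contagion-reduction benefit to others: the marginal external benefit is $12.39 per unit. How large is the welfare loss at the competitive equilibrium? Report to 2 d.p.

DWL = $43.61

Market equilibrium (private): 41.26 + 0.40x = 41.54 - 1.36x → x_m = 0.1591.
Social marginal benefit = demand + MEB = 53.93 - 1.36x.
Set SMB = MC: 53.93 - 1.36x = 41.26 + 0.40x → x* = 7.1989.
The welfare-loss triangle has base |x_m − x*| and height MEB(x_m) (the vertical gap between SMB and MC is zero at x* and MEB at x_m).
DWL = ½ × 7.0398 × 12.3900 = 43.6116.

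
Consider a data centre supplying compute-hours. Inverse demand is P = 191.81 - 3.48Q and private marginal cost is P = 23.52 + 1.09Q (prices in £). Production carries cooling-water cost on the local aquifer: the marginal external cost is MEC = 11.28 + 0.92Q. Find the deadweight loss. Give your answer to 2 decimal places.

DWL = £185.73

Market equilibrium (private): 23.52 + 1.09Q = 191.81 - 3.48Q → Q_m = 36.8249.
Social marginal cost = private MC + MEC = 34.80 + 2.01Q.
Set SMC = demand: 34.80 + 2.01Q = 191.81 - 3.48Q → Q* = 28.5993.
Between Q* and Q_m the wedge SMC − demand runs linearly from 0 to MEC(Q_m), so the loss is a triangle.
DWL = ½ × 8.2256 × 45.1589 = 185.7295.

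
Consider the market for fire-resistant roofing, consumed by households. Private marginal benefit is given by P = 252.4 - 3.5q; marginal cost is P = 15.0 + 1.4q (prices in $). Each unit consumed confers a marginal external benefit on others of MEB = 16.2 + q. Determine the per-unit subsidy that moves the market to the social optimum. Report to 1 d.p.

Social marginal benefit = demand + MEB = 268.6 - 2.5q.
Set SMB = MC: 268.6 - 2.5q = 15.0 + 1.4q → q* = 65.0256.
The Pigouvian subsidy equals MEB at q*: 16.2 + 1.0×65.0256 = 81.2256.

subsidy = $81.2 per unit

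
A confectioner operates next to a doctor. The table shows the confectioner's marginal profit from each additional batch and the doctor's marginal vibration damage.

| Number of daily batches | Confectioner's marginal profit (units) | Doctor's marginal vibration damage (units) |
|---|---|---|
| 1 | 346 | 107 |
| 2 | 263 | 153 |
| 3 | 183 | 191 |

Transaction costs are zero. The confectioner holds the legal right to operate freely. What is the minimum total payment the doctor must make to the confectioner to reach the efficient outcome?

183

Left alone the confectioner would choose level 3 (marginal profit stays positive).
Efficient level: k* = 2 (marginal profit ≥ marginal vibration damage through 2).
The doctor must at least cover the confectioner's forgone profit from cutting 3→2: 183 = 183.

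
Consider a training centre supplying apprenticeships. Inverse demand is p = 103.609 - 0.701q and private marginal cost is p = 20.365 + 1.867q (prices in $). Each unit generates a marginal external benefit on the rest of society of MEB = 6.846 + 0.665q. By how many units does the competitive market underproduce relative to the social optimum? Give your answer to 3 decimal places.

14.925 units

Market equilibrium (private): 20.365 + 1.867q = 103.609 - 0.701q → q_m = 32.4159.
Social marginal cost = private MC − MEB = 13.519 + 1.202q.
Set SMC = demand: 13.519 + 1.202q = 103.609 - 0.701q → q* = 47.3410.
Gap = |32.4159 − 47.3410| = 14.9251.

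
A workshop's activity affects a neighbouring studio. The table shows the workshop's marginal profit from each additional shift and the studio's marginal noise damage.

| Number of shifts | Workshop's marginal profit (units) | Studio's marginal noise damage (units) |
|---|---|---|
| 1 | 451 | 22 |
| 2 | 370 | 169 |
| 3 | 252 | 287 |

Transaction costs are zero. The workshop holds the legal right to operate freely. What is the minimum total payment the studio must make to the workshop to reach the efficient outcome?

Left alone the workshop would choose level 3 (marginal profit stays positive).
Efficient level: k* = 2 (marginal profit ≥ marginal noise damage through 2).
The studio must at least cover the workshop's forgone profit from cutting 3→2: 252 = 252.

252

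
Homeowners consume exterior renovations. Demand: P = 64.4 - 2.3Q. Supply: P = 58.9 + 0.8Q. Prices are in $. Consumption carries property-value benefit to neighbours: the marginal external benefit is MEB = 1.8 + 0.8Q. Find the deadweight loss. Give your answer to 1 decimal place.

DWL = $2.3

Market equilibrium (private): 58.9 + 0.8Q = 64.4 - 2.3Q → Q_m = 1.7742.
Social marginal benefit = demand + MEB = 66.2 - 1.5Q.
Set SMB = MC: 66.2 - 1.5Q = 58.9 + 0.8Q → Q* = 3.1739.
Between Q* and Q_m the wedge SMB − MC runs linearly from 0 to MEB(Q_m), so the loss is a triangle.
DWL = ½ × 1.3997 × 3.2194 = 2.2531.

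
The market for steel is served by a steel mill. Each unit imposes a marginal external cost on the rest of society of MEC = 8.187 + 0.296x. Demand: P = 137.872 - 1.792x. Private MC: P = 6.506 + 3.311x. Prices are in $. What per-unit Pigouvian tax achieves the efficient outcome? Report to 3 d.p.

Social marginal cost = private MC + MEC = 14.693 + 3.607x.
Set SMC = demand: 14.693 + 3.607x = 137.872 - 1.792x → x* = 22.8152.
The Pigouvian tax equals MEC at x*: 8.187 + 0.296×22.8152 = 14.9403.

tax = $14.940 per unit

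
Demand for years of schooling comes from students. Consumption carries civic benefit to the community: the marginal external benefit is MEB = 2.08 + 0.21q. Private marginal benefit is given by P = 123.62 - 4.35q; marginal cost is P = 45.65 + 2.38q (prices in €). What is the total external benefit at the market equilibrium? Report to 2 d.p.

€38.19

Market equilibrium (private): 45.65 + 2.38q = 123.62 - 4.35q → q_m = 11.5854.
Total external benefit = ∫₀^{q_m} (2.08 + 0.21q) dq = 2.08×11.5854 + ½×0.21×11.5854² = 38.1909.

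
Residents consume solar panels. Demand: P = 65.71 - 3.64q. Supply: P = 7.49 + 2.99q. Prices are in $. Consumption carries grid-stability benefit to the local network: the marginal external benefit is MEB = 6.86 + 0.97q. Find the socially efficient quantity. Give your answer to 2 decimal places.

q* = 11.50

Social marginal benefit = demand + MEB = 72.57 - 2.67q.
Set SMB = MC: 72.57 - 2.67q = 7.49 + 2.99q → q* = 11.4982.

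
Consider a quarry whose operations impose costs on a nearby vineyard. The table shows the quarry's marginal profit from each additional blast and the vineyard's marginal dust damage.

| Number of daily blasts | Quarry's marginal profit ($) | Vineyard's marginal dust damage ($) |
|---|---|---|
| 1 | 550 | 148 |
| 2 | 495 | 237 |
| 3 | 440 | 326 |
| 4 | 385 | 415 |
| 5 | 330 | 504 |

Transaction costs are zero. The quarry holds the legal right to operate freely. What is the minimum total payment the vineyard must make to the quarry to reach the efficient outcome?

Left alone the quarry would choose level 5 (marginal profit stays positive).
Efficient level: k* = 3 (marginal profit ≥ marginal dust damage through 3).
The vineyard must at least cover the quarry's forgone profit from cutting 5→3: 385 + 330 = 715.

$715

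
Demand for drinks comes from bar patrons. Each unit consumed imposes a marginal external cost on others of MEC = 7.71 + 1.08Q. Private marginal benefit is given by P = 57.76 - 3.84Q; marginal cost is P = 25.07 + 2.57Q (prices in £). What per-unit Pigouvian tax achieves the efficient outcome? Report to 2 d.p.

tax = £11.31 per unit

Social marginal benefit = demand − MEC = 50.05 - 4.92Q.
Set SMB = MC: 50.05 - 4.92Q = 25.07 + 2.57Q → Q* = 3.3351.
The Pigouvian tax equals MEC at Q*: 7.71 + 1.08×3.3351 = 11.3119.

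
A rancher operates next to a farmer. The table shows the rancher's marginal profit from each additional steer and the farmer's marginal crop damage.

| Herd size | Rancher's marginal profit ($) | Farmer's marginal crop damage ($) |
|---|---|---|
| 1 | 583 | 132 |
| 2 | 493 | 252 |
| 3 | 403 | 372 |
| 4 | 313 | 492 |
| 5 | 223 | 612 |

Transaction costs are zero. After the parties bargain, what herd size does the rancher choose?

Bargaining reaches the level where marginal profit last exceeds marginal crop damage.
That holds through level 3 (403 ≥ 372) but not at 4 (313 < 492).

3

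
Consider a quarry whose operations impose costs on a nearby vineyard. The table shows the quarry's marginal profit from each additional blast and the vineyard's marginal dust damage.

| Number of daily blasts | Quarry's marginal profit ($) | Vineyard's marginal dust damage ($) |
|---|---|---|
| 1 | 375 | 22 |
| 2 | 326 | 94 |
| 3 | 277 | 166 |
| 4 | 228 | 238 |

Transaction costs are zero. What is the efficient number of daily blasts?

3

Bargaining reaches the level where marginal profit last exceeds marginal dust damage.
That holds through level 3 (277 ≥ 166) but not at 4 (228 < 238).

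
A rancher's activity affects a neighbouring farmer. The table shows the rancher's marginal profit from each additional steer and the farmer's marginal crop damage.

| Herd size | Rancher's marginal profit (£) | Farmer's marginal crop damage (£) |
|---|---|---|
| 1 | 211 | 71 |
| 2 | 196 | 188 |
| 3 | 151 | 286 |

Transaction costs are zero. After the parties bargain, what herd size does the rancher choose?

2

Bargaining reaches the level where marginal profit last exceeds marginal crop damage.
That holds through level 2 (196 ≥ 188) but not at 3 (151 < 286).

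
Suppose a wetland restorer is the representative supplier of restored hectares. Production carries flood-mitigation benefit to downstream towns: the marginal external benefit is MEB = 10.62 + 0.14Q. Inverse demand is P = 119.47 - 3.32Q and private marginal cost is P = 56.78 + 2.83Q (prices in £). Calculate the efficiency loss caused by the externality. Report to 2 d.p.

Market equilibrium (private): 56.78 + 2.83Q = 119.47 - 3.32Q → Q_m = 10.1935.
Social marginal cost = private MC − MEB = 46.16 + 2.69Q.
Set SMC = demand: 46.16 + 2.69Q = 119.47 - 3.32Q → Q* = 12.1980.
The loss is the area between SMC and demand from Q* to Q_m; with linear curves that's a triangle of height MEB(Q_m).
DWL = ½ × 2.0045 × 12.0471 = 12.0742.

DWL = £12.07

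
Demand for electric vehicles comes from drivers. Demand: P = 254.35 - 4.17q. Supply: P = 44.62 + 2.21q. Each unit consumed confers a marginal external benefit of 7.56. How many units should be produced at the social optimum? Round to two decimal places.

Social marginal benefit = demand + MEB = 261.91 - 4.17q.
Set SMB = MC: 261.91 - 4.17q = 44.62 + 2.21q → q* = 34.0580.

q* = 34.06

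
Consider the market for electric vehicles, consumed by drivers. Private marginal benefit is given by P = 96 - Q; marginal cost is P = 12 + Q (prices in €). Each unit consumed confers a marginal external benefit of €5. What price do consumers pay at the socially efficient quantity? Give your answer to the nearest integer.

P = €52

Social marginal benefit = demand + MEB = 101 - Q.
Set SMB = MC: 101 - Q = 12 + Q → Q* = 44.5000.
Consumer price on the demand curve at Q*: 96 − 1×44.5000 = 51.5000.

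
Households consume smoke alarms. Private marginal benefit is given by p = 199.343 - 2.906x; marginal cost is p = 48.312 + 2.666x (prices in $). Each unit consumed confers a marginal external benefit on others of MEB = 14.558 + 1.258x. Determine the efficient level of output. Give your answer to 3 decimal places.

Social marginal benefit = demand + MEB = 213.901 - 1.648x.
Set SMB = MC: 213.901 - 1.648x = 48.312 + 2.666x → x* = 38.3841.

x* = 38.384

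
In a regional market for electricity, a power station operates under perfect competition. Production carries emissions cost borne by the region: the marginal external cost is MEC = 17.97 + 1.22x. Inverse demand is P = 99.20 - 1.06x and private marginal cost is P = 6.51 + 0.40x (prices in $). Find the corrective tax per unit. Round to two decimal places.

tax = $51.98 per unit

Social marginal cost = private MC + MEC = 24.48 + 1.62x.
Set SMC = demand: 24.48 + 1.62x = 99.20 - 1.06x → x* = 27.8806.
The Pigouvian tax equals MEC at x*: 17.97 + 1.22×27.8806 = 51.9843.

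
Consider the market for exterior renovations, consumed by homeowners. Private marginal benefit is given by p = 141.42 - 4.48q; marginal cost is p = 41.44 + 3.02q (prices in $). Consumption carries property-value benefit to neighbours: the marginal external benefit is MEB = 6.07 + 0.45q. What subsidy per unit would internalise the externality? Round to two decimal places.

subsidy = $12.84 per unit

Social marginal benefit = demand + MEB = 147.49 - 4.03q.
Set SMB = MC: 147.49 - 4.03q = 41.44 + 3.02q → q* = 15.0426.
The Pigouvian subsidy equals MEB at q*: 6.07 + 0.45×15.0426 = 12.8392.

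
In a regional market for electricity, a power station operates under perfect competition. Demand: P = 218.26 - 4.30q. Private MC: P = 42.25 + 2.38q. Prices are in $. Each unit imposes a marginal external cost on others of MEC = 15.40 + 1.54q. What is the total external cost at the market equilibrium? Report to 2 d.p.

Market equilibrium (private): 42.25 + 2.38q = 218.26 - 4.30q → q_m = 26.3488.
Total external cost = ∫₀^{q_m} (15.40 + 1.54q) dq = 15.40×26.3488 + ½×1.54×26.3488² = 940.3512.

$940.35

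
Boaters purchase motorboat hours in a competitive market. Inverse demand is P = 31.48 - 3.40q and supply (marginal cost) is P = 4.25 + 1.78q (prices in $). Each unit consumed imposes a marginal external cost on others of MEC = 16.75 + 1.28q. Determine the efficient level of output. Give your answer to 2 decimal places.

Social marginal benefit = demand − MEC = 14.73 - 4.68q.
Set SMB = MC: 14.73 - 4.68q = 4.25 + 1.78q → q* = 1.6223.

q* = 1.62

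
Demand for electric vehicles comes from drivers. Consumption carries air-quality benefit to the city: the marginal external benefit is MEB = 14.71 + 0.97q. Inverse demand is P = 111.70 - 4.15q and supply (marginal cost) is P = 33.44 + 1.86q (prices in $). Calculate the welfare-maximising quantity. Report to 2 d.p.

q* = 18.45

Social marginal benefit = demand + MEB = 126.41 - 3.18q.
Set SMB = MC: 126.41 - 3.18q = 33.44 + 1.86q → q* = 18.4464.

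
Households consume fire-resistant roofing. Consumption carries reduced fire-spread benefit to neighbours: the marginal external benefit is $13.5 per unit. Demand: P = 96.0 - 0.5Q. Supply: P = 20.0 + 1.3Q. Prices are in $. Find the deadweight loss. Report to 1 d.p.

DWL = $50.6

Market equilibrium (private): 20.0 + 1.3Q = 96.0 - 0.5Q → Q_m = 42.2222.
Social marginal benefit = demand + MEB = 109.5 - 0.5Q.
Set SMB = MC: 109.5 - 0.5Q = 20.0 + 1.3Q → Q* = 49.7222.
The loss is the area between SMB and MC from Q* to Q_m; with linear curves that's a triangle of height MEB(Q_m).
DWL = ½ × 7.5000 × 13.5000 = 50.6250.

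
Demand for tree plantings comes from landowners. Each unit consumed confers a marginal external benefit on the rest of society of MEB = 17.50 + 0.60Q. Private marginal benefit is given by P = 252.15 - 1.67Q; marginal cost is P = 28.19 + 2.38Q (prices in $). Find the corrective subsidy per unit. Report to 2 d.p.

subsidy = $59.49 per unit

Social marginal benefit = demand + MEB = 269.65 - 1.07Q.
Set SMB = MC: 269.65 - 1.07Q = 28.19 + 2.38Q → Q* = 69.9884.
The Pigouvian subsidy equals MEB at Q*: 17.50 + 0.60×69.9884 = 59.4930.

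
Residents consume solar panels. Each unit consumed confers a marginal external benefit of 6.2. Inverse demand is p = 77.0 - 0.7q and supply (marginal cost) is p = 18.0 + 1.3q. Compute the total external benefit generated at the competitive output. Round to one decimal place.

Market equilibrium (private): 18.0 + 1.3q = 77.0 - 0.7q → q_m = 29.5000.
Total external benefit = MEB × q_m = 6.2 × 29.5000 = 182.9000.

182.9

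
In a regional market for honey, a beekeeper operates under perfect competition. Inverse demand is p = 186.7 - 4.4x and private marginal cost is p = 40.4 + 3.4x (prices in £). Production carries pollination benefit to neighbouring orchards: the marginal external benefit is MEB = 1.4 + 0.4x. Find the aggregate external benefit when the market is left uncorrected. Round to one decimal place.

£96.6

Market equilibrium (private): 40.4 + 3.4x = 186.7 - 4.4x → x_m = 18.7564.
Total external benefit = ∫₀^{x_m} (1.4 + 0.4x) dx = 1.4×18.7564 + ½×0.4×18.7564² = 96.6195.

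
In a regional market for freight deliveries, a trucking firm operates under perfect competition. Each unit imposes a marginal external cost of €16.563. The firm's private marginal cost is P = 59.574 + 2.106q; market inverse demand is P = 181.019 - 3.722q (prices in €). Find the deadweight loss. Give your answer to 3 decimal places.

Market equilibrium (private): 59.574 + 2.106q = 181.019 - 3.722q → q_m = 20.8382.
Social marginal cost = private MC + MEC = 76.137 + 2.106q.
Set SMC = demand: 76.137 + 2.106q = 181.019 - 3.722q → q* = 17.9962.
The loss is the area between SMC and demand from q* to q_m; with linear curves that's a triangle of height MEC(q_m).
DWL = ½ × 2.8420 × 16.5630 = 23.5360.

DWL = €23.536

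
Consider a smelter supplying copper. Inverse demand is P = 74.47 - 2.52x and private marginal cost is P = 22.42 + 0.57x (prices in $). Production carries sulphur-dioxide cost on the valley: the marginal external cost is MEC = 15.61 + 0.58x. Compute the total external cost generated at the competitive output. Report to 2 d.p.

$345.23

Market equilibrium (private): 22.42 + 0.57x = 74.47 - 2.52x → x_m = 16.8447.
Total external cost = ∫₀^{x_m} (15.61 + 0.58x) dx = 15.61×16.8447 + ½×0.58×16.8447² = 345.2315.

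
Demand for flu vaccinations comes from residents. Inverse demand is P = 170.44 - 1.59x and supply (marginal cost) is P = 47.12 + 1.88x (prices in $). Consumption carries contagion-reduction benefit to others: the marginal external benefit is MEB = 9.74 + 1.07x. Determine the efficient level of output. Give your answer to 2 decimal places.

x* = 55.44

Social marginal benefit = demand + MEB = 180.18 - 0.52x.
Set SMB = MC: 180.18 - 0.52x = 47.12 + 1.88x → x* = 55.4417.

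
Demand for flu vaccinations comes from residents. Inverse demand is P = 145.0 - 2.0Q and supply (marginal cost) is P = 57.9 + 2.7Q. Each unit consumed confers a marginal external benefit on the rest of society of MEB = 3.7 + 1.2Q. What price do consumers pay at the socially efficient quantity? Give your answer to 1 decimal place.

Social marginal benefit = demand + MEB = 148.7 - 0.8Q.
Set SMB = MC: 148.7 - 0.8Q = 57.9 + 2.7Q → Q* = 25.9429.
Consumer price on the demand curve at Q*: 145.0 − 2.0×25.9429 = 93.1142.

P = 93.1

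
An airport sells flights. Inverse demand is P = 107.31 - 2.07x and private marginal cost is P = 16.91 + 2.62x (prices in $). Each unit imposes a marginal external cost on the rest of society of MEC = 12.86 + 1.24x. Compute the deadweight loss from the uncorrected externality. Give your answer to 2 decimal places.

Market equilibrium (private): 16.91 + 2.62x = 107.31 - 2.07x → x_m = 19.2751.
Social marginal cost = private MC + MEC = 29.77 + 3.86x.
Set SMC = demand: 29.77 + 3.86x = 107.31 - 2.07x → x* = 13.0759.
The loss is the area between SMC and demand from x* to x_m; with linear curves that's a triangle of height MEC(x_m).
DWL = ½ × 6.1992 × 36.7611 = 113.9447.

DWL = $113.94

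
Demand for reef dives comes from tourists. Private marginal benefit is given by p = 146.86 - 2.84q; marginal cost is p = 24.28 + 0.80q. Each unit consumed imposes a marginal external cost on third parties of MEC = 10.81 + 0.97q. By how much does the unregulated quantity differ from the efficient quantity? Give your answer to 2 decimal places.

Market equilibrium (private): 24.28 + 0.80q = 146.86 - 2.84q → q_m = 33.6758.
Social marginal benefit = demand − MEC = 136.05 - 3.81q.
Set SMB = MC: 136.05 - 3.81q = 24.28 + 0.80q → q* = 24.2451.
Gap = |33.6758 − 24.2451| = 9.4307.

9.43 units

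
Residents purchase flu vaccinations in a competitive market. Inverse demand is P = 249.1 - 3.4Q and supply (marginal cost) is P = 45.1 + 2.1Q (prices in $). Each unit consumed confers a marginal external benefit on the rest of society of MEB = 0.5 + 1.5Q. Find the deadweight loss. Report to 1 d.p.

DWL = $393.9

Market equilibrium (private): 45.1 + 2.1Q = 249.1 - 3.4Q → Q_m = 37.0909.
Social marginal benefit = demand + MEB = 249.6 - 1.9Q.
Set SMB = MC: 249.6 - 1.9Q = 45.1 + 2.1Q → Q* = 51.1250.
Height of the DWL triangle at Q_m is SMB(Q_m) − MC(Q_m) = MEB(Q_m) = 56.1364.
DWL = ½ × 14.0341 × 56.1364 = 393.9119.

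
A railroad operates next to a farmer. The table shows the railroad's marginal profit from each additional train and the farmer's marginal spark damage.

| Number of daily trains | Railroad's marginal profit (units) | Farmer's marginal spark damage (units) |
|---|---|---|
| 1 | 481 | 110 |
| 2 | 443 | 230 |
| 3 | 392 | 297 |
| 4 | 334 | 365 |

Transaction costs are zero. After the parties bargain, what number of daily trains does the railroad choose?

3

Bargaining reaches the level where marginal profit last exceeds marginal spark damage.
That holds through level 3 (392 ≥ 297) but not at 4 (334 < 365).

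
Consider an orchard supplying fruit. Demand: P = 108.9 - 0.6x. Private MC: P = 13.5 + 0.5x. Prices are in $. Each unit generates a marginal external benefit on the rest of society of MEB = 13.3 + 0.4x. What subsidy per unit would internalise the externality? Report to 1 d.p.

subsidy = $75.4 per unit

Social marginal cost = private MC − MEB = 0.2 + 0.1x.
Set SMC = demand: 0.2 + 0.1x = 108.9 - 0.6x → x* = 155.2857.
The Pigouvian subsidy equals MEB at x*: 13.3 + 0.4×155.2857 = 75.4143.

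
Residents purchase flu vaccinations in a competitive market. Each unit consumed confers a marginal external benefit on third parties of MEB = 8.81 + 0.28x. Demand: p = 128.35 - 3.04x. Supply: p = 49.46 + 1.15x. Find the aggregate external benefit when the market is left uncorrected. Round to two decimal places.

Market equilibrium (private): 49.46 + 1.15x = 128.35 - 3.04x → x_m = 18.8282.
Total external benefit = ∫₀^{x_m} (8.81 + 0.28x) dx = 8.81×18.8282 + ½×0.28×18.8282² = 215.5066.

215.51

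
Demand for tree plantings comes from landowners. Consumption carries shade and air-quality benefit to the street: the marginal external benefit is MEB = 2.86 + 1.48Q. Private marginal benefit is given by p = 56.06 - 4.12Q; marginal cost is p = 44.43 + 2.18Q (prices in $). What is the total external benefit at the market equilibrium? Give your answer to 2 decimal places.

Market equilibrium (private): 44.43 + 2.18Q = 56.06 - 4.12Q → Q_m = 1.8460.
Total external benefit = ∫₀^{Q_m} (2.86 + 1.48Q) dQ = 2.86×1.8460 + ½×1.48×1.8460² = 7.8013.

$7.80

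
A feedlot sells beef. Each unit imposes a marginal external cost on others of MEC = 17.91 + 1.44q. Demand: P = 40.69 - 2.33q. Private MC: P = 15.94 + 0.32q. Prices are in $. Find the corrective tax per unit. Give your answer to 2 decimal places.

Social marginal cost = private MC + MEC = 33.85 + 1.76q.
Set SMC = demand: 33.85 + 1.76q = 40.69 - 2.33q → q* = 1.6724.
The Pigouvian tax equals MEC at q*: 17.91 + 1.44×1.6724 = 20.3183.

tax = $20.32 per unit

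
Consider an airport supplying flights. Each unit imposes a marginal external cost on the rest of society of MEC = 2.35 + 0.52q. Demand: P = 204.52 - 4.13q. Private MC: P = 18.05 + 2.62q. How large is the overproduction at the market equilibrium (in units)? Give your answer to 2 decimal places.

Market equilibrium (private): 18.05 + 2.62q = 204.52 - 4.13q → q_m = 27.6252.
Social marginal cost = private MC + MEC = 20.40 + 3.14q.
Set SMC = demand: 20.40 + 3.14q = 204.52 - 4.13q → q* = 25.3260.
Gap = |27.6252 − 25.3260| = 2.2992.

2.30 units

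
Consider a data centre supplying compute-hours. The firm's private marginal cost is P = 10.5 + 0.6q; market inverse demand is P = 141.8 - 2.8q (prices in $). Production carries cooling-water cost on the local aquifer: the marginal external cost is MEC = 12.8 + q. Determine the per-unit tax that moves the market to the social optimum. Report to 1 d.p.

Social marginal cost = private MC + MEC = 23.3 + 1.6q.
Set SMC = demand: 23.3 + 1.6q = 141.8 - 2.8q → q* = 26.9318.
The Pigouvian tax equals MEC at q*: 12.8 + 1.0×26.9318 = 39.7318.

tax = $39.7 per unit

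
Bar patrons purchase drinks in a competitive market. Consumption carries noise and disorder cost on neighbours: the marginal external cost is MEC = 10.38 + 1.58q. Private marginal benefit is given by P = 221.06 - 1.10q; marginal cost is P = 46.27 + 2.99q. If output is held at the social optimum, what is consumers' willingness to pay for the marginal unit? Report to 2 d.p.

Social marginal benefit = demand − MEC = 210.68 - 2.68q.
Set SMB = MC: 210.68 - 2.68q = 46.27 + 2.99q → q* = 28.9965.
Consumer price on the demand curve at q*: 221.06 − 1.10×28.9965 = 189.1639.

P = 189.16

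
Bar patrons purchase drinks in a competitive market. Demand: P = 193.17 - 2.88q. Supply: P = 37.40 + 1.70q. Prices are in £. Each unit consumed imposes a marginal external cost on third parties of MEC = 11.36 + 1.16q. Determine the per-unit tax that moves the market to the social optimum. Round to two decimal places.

Social marginal benefit = demand − MEC = 181.81 - 4.04q.
Set SMB = MC: 181.81 - 4.04q = 37.40 + 1.70q → q* = 25.1585.
The Pigouvian tax equals MEC at q*: 11.36 + 1.16×25.1585 = 40.5439.

tax = £40.54 per unit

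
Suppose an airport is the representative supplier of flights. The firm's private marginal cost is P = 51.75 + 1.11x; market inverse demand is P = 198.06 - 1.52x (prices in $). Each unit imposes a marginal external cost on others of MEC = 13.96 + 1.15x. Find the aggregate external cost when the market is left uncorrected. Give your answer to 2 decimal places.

Market equilibrium (private): 51.75 + 1.11x = 198.06 - 1.52x → x_m = 55.6312.
Total external cost = ∫₀^{x_m} (13.96 + 1.15x) dx = 13.96×55.6312 + ½×1.15×55.6312² = 2556.1390.

$2556.14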